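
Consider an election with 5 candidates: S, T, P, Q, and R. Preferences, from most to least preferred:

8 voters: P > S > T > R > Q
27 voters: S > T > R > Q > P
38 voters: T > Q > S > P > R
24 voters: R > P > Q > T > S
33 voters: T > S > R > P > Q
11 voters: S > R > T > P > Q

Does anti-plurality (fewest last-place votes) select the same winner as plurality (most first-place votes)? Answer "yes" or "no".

yes

Anti-plurality — last-place votes: S 24, T 0, P 27, Q 52, R 38. Winner: T.
Plurality — first-place votes: S 38, T 71, P 8, Q 0, R 24. Winner: T.
The two methods agree.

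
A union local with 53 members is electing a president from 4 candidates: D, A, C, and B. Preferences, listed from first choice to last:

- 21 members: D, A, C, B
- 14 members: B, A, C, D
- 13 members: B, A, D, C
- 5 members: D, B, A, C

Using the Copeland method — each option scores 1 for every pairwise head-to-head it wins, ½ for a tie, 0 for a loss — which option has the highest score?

D: beats C; loses to A and B → score 1.
A: beats D and C; loses to B → score 2.
C: loses to D, A, and B → score 0.
B: beats D, A, and C → score 3.
B has the best pairwise record.

B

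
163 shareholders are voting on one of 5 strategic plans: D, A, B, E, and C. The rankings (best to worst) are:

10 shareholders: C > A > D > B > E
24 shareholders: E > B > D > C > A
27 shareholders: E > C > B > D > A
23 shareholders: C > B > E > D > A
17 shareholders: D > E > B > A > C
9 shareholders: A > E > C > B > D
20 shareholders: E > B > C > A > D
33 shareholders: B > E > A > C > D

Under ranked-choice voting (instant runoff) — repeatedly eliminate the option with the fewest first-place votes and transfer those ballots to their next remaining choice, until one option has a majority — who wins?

Round 1: D 17, A 9, B 33, E 71, C 33. Eliminate A.
Round 2: D 17, B 33, E 80, C 33. Eliminate D.
Round 3: B 33, E 97, C 33. E has a majority.

E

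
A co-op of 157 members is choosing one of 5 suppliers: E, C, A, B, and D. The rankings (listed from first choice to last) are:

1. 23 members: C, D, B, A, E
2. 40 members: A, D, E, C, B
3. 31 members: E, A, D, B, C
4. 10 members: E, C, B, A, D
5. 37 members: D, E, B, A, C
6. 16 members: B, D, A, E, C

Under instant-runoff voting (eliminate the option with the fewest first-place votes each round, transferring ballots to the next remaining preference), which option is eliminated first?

Round 1: E 41, C 23, A 40, B 16, D 37. Eliminate B.

B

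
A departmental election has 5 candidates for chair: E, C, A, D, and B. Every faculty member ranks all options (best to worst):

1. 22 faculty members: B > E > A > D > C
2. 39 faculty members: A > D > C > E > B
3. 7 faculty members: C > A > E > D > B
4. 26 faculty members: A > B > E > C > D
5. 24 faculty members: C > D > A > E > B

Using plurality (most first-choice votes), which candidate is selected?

A

First-place votes: E 0, C 31, A 65, D 0, B 22.
A has the most first-place votes.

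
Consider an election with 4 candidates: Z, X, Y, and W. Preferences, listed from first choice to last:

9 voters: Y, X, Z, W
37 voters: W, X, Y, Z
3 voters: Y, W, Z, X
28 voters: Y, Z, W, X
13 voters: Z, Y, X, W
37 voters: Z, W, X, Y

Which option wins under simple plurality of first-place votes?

First-place votes: Z 50, X 0, Y 40, W 37.
Z has the most first-place votes.

Z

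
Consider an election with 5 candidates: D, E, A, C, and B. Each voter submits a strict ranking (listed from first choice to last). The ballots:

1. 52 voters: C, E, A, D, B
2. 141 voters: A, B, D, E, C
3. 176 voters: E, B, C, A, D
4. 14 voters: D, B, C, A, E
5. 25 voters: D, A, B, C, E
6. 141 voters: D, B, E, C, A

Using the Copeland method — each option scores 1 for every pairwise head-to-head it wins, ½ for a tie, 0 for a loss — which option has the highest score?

D: beats E and C; loses to A and B → score 2.
E: beats A and C; loses to D and B → score 2.
A: beats D; loses to E, C, and B → score 1.
C: beats A; loses to D, E, and B → score 1.
B: beats D, E, A, and C → score 4.
B has the best pairwise record.

B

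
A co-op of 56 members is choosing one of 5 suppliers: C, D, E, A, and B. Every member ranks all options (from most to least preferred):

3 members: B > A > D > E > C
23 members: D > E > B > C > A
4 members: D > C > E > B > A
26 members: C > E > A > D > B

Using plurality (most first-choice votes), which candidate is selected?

First-place votes: C 26, D 27, E 0, A 0, B 3.
D has the most first-place votes.

D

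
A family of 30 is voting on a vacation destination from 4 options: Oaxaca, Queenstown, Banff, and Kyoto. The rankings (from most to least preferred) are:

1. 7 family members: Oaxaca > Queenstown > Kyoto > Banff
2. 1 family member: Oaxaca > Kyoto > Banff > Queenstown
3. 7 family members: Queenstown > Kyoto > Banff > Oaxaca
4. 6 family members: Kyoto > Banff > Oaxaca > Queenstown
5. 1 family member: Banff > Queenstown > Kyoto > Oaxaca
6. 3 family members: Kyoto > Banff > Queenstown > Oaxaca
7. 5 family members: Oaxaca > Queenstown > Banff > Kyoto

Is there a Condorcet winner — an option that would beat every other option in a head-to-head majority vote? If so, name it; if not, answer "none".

Checking pairwise contests:
Banff beats Oaxaca 17–13.
Oaxaca beats Queenstown 19–11.
Queenstown beats Banff 19–11.
Queenstown beats Kyoto 20–10.
Every option loses at least one head-to-head, so there is no Condorcet winner.

none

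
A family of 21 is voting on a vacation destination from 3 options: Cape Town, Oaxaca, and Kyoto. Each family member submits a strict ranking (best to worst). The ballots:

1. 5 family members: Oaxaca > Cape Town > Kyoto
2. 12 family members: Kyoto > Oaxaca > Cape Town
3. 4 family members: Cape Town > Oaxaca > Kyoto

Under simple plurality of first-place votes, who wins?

Kyoto

First-place votes: Cape Town 4, Oaxaca 5, Kyoto 12.
Kyoto has the most first-place votes.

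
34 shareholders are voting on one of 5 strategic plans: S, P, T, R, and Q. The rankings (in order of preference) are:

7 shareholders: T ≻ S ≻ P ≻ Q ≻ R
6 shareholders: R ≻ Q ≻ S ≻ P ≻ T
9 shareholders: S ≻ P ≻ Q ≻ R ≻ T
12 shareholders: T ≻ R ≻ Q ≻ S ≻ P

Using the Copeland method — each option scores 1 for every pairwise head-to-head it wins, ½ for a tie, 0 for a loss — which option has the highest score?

S: beats P; loses to T, R, and Q → score 1.
P: loses to S, T, R, and Q → score 0.
T: beats S, P, R, and Q → score 4.
R: beats S, P, and Q; loses to T → score 3.
Q: beats S and P; loses to T and R → score 2.
T has the best pairwise record.

T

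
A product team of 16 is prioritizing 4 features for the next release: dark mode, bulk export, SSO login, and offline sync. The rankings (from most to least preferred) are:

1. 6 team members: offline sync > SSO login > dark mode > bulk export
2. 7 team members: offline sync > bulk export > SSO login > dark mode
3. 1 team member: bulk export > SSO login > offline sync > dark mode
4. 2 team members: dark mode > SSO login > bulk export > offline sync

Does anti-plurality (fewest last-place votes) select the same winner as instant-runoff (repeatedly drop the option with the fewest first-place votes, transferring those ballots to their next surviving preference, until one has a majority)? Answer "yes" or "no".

no

Anti-plurality — last-place votes: dark mode 8, bulk export 6, SSO login 0, offline sync 2. Winner: SSO login.
Instant-runoff — R1 dark mode 2, bulk export 1, SSO login 0, offline sync 13 (offline sync winner). Winner: offline sync.
The two methods disagree.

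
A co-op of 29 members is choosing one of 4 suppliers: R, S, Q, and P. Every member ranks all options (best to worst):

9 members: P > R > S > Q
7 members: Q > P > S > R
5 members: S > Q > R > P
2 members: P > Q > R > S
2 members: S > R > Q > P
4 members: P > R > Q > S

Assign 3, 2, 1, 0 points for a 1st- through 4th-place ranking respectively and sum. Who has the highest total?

R: 9·2 + 7·0 + 5·1 + 2·1 + 2·2 + 4·2 = 37
S: 9·1 + 7·1 + 5·3 + 2·0 + 2·3 + 4·0 = 37
Q: 9·0 + 7·3 + 5·2 + 2·2 + 2·1 + 4·1 = 41
P: 9·3 + 7·2 + 5·0 + 2·3 + 2·0 + 4·3 = 59
P has the highest Borda score (59).

P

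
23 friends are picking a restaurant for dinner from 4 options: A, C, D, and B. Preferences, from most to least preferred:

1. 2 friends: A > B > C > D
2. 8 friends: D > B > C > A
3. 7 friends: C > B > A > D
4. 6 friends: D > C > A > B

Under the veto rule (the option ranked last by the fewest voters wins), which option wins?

Last-place votes: A 8, C 0, D 9, B 6.
C is ranked last by the fewest voters, so C wins.

C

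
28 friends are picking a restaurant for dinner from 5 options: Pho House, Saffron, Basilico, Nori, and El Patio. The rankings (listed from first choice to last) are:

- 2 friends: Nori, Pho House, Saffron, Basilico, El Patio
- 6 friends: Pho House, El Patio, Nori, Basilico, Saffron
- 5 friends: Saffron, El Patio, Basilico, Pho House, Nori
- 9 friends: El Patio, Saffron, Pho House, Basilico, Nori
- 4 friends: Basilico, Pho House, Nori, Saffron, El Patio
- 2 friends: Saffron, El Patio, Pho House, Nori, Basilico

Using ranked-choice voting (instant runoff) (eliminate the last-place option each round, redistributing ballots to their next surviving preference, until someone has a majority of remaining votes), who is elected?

Round 1: Pho House 6, Saffron 7, Basilico 4, Nori 2, El Patio 9. Eliminate Nori.
Round 2: Pho House 8, Saffron 7, Basilico 4, El Patio 9. Eliminate Basilico.
Round 3: Pho House 12, Saffron 7, El Patio 9. Eliminate Saffron.
Round 4: Pho House 12, El Patio 16. El Patio has a majority.

El Patio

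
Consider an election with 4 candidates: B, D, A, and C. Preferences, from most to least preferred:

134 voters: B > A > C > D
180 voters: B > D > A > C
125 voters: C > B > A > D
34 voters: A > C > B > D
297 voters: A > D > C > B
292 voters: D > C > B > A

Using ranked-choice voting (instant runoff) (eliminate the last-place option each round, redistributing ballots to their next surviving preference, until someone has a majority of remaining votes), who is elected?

Round 1: B 314, D 292, A 331, C 125. Eliminate C.
Round 2: B 439, D 292, A 331. Eliminate D.
Round 3: B 731, A 331. B has a majority.

B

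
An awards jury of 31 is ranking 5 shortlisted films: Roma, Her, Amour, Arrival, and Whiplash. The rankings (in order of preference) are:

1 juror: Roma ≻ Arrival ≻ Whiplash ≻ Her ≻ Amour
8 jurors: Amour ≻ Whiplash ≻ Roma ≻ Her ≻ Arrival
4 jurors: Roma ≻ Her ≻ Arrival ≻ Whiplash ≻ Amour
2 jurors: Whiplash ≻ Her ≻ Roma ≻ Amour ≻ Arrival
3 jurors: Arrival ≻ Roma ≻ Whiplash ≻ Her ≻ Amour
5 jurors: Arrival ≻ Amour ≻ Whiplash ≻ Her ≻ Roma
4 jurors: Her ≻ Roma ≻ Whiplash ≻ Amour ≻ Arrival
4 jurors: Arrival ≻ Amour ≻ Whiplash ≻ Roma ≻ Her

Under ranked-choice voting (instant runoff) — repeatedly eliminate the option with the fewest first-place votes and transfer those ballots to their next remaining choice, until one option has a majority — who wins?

Her

Round 1: Roma 5, Her 4, Amour 8, Arrival 12, Whiplash 2. Eliminate Whiplash.
Round 2: Roma 5, Her 6, Amour 8, Arrival 12. Eliminate Roma.
Round 3: Her 10, Amour 8, Arrival 13. Eliminate Amour.
Round 4: Her 18, Arrival 13. Her has a majority.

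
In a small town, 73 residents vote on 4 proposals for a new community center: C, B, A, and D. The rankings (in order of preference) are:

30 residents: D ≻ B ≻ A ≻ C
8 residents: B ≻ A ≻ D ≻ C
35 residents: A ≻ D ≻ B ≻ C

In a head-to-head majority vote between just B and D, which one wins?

D

Voters preferring B to D: 8; preferring D to B: 65.
D wins the head-to-head.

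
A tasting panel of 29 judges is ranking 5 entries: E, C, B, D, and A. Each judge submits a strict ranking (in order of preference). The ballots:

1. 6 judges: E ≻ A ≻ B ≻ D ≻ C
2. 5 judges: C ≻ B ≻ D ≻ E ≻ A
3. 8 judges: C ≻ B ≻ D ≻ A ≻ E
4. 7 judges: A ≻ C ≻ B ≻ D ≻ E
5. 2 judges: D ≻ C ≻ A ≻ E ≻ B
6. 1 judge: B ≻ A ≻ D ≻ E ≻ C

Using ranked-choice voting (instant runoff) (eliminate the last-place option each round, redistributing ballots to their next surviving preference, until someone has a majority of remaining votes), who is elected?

C

Round 1: E 6, C 13, B 1, D 2, A 7. Eliminate B.
Round 2: E 6, C 13, D 2, A 8. Eliminate D.
Round 3: E 6, C 15, A 8. C has a majority.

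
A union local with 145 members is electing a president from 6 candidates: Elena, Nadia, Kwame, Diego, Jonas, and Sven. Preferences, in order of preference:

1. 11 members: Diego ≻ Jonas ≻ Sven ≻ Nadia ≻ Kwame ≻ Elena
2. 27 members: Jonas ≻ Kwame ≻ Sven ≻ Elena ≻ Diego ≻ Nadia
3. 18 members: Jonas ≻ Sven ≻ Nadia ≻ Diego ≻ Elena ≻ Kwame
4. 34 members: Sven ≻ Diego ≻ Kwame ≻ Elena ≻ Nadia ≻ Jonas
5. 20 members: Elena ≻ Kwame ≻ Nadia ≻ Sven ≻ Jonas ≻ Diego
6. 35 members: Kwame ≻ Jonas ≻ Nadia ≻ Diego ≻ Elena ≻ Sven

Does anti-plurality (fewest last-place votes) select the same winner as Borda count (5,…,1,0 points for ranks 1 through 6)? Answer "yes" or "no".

Anti-plurality — last-place votes: Elena 11, Nadia 27, Kwame 18, Diego 20, Jonas 34, Sven 35. Winner: Elena.
Borda — scores: Elena 275, Nadia 275, Kwame 476, Diego 324, Jonas 429, Sven 396. Winner: Kwame.
The two methods disagree.

no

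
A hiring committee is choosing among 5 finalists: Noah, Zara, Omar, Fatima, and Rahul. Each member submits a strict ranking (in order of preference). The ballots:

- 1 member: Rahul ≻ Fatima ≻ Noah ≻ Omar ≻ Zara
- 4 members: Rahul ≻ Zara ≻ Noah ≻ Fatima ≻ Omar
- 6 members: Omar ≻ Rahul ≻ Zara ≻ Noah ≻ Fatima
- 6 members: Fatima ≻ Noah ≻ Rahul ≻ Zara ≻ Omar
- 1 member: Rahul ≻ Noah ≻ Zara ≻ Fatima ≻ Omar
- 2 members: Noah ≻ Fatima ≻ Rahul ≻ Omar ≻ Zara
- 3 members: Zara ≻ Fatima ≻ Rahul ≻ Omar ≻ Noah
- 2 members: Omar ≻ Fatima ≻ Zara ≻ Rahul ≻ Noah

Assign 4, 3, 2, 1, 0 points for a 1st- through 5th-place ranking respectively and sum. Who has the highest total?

Noah: 1·2 + 4·2 + 6·1 + 6·3 + 1·3 + 2·4 + 3·0 + 2·0 = 45
Zara: 1·0 + 4·3 + 6·2 + 6·1 + 1·2 + 2·0 + 3·4 + 2·2 = 48
Omar: 1·1 + 4·0 + 6·4 + 6·0 + 1·0 + 2·1 + 3·1 + 2·4 = 38
Fatima: 1·3 + 4·1 + 6·0 + 6·4 + 1·1 + 2·3 + 3·3 + 2·3 = 53
Rahul: 1·4 + 4·4 + 6·3 + 6·2 + 1·4 + 2·2 + 3·2 + 2·1 = 66
Rahul has the highest Borda score (66).

Rahul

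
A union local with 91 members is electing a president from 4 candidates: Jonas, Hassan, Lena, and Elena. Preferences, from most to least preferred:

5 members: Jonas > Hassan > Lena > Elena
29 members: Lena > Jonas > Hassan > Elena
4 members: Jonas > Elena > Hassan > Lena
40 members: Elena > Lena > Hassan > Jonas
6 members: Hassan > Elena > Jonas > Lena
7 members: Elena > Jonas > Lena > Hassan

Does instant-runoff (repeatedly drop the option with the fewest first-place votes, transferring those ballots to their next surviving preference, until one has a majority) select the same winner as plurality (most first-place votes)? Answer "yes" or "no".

Instant-runoff — R1 Jonas 9, Hassan 6, Lena 29, Elena 47 (Elena winner). Winner: Elena.
Plurality — first-place votes: Jonas 9, Hassan 6, Lena 29, Elena 47. Winner: Elena.
The two methods agree.

yes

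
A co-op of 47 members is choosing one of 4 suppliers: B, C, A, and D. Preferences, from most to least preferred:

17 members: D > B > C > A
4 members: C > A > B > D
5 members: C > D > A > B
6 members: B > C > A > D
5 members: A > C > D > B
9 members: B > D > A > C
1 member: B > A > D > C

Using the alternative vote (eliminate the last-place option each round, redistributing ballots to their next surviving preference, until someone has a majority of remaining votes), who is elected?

Round 1: B 16, C 9, A 5, D 17. Eliminate A.
Round 2: B 16, C 14, D 17. Eliminate C.
Round 3: B 20, D 27. D has a majority.

D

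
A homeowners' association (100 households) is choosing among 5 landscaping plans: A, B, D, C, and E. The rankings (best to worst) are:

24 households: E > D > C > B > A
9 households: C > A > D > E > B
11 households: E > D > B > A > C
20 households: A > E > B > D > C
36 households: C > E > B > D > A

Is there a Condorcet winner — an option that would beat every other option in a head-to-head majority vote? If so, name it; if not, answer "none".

E

E vs A: 71–29 for E.
E vs B: 100–0 for E.
E vs D: 91–9 for E.
E vs C: 55–45 for E.
E beats every other option head-to-head.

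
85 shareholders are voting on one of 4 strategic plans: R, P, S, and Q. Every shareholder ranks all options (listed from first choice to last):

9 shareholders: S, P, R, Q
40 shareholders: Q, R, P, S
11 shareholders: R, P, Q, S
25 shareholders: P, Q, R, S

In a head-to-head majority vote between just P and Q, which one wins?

P

Voters preferring P to Q: 45; preferring Q to P: 40.
P wins the head-to-head.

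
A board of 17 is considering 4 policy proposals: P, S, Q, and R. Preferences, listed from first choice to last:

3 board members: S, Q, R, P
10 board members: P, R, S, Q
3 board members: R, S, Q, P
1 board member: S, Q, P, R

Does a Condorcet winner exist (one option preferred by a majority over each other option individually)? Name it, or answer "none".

P

P vs S: 10–7 for P.
P vs Q: 10–7 for P.
P vs R: 11–6 for P.
P beats every other option head-to-head.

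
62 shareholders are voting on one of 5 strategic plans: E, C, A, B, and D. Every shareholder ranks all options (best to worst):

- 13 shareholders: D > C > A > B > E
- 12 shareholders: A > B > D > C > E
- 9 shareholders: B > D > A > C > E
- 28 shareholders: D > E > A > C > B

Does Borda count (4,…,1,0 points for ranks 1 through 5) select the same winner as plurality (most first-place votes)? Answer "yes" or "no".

yes

Borda — scores: E 84, C 88, A 148, B 85, D 215. Winner: D.
Plurality — first-place votes: E 0, C 0, A 12, B 9, D 41. Winner: D.
The two methods agree.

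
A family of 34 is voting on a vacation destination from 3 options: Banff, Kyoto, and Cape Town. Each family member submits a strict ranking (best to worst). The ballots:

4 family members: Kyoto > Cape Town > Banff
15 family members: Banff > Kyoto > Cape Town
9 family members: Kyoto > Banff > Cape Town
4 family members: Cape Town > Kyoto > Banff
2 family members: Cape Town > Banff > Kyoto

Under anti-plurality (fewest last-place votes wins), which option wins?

Kyoto

Last-place votes: Banff 8, Kyoto 2, Cape Town 24.
Kyoto is ranked last by the fewest voters, so Kyoto wins.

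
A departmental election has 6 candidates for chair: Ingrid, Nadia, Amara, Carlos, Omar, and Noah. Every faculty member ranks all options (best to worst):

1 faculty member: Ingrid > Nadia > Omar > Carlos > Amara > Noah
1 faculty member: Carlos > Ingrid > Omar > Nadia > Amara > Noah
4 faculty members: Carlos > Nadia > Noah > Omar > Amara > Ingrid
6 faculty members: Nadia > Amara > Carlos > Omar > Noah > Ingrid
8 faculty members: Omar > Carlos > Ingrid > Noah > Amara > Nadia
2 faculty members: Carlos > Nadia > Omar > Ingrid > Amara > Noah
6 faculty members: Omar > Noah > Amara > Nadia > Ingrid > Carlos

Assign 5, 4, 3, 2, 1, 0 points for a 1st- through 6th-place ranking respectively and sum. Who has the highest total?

Ingrid: 1·5 + 1·4 + 4·0 + 6·0 + 8·3 + 2·2 + 6·1 = 43
Nadia: 1·4 + 1·2 + 4·4 + 6·5 + 8·0 + 2·4 + 6·2 = 72
Amara: 1·1 + 1·1 + 4·1 + 6·4 + 8·1 + 2·1 + 6·3 = 58
Carlos: 1·2 + 1·5 + 4·5 + 6·3 + 8·4 + 2·5 + 6·0 = 87
Omar: 1·3 + 1·3 + 4·2 + 6·2 + 8·5 + 2·3 + 6·5 = 102
Noah: 1·0 + 1·0 + 4·3 + 6·1 + 8·2 + 2·0 + 6·4 = 58
Omar has the highest Borda score (102).

Omar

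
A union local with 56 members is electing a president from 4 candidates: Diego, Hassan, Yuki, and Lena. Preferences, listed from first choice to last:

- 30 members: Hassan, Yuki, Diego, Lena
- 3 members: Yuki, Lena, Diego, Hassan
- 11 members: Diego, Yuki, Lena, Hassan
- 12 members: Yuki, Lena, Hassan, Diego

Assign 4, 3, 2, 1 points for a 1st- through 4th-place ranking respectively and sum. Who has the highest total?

Yuki

Diego: 30·2 + 3·2 + 11·4 + 12·1 = 122
Hassan: 30·4 + 3·1 + 11·1 + 12·2 = 158
Yuki: 30·3 + 3·4 + 11·3 + 12·4 = 183
Lena: 30·1 + 3·3 + 11·2 + 12·3 = 97
Yuki has the highest Borda score (183).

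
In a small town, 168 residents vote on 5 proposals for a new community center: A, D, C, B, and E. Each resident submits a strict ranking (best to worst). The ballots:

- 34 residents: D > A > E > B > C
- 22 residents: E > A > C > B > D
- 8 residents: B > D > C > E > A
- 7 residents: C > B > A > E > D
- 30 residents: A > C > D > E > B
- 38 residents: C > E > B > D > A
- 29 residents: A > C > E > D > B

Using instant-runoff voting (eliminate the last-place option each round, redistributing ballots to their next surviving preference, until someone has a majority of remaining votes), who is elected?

A

Round 1: A 59, D 34, C 45, B 8, E 22. Eliminate B.
Round 2: A 59, D 42, C 45, E 22. Eliminate E.
Round 3: A 81, D 42, C 45. Eliminate D.
Round 4: A 115, C 53. A has a majority.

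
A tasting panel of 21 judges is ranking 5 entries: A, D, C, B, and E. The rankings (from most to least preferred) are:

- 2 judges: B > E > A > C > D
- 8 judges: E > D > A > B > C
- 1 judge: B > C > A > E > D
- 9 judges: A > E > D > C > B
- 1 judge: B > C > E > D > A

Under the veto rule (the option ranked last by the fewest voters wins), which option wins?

E

Last-place votes: A 1, D 3, C 8, B 9, E 0.
E is ranked last by the fewest voters, so E wins.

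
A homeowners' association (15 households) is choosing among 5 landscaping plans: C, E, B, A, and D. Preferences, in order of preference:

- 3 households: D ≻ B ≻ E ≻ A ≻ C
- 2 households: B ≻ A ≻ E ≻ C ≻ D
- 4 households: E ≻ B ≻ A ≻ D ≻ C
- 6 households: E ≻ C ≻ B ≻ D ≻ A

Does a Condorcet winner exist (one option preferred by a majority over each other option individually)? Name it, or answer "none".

E vs C: 15–0 for E.
E vs B: 10–5 for E.
E vs A: 13–2 for E.
E vs D: 12–3 for E.
E beats every other option head-to-head.

E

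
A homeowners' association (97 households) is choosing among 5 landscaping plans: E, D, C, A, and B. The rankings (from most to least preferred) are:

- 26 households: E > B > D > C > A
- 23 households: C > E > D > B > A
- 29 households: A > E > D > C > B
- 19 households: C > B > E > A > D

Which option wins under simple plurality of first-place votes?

First-place votes: E 26, D 0, C 42, A 29, B 0.
C has the most first-place votes.

C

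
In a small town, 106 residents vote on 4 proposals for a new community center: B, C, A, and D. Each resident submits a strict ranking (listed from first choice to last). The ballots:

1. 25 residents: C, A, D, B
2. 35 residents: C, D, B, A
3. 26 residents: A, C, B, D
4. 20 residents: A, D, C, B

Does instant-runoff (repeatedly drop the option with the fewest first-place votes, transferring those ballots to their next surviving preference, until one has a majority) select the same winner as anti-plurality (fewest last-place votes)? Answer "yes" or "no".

Instant-runoff — R1 B 0, C 60, A 46, D 0 (C winner). Winner: C.
Anti-plurality — last-place votes: B 45, C 0, A 35, D 26. Winner: C.
The two methods agree.

yes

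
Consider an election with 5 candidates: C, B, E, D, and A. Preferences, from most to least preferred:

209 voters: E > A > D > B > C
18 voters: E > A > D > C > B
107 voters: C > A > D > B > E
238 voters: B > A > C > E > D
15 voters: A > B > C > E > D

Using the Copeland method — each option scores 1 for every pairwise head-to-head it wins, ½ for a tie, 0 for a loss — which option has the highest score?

A

C: beats E and D; loses to B and A → score 2.
B: beats C and E; loses to D and A → score 2.
E: beats D; loses to C, B, and A → score 1.
D: beats B; loses to C, E, and A → score 1.
A: beats C, B, E, and D → score 4.
A has the best pairwise record.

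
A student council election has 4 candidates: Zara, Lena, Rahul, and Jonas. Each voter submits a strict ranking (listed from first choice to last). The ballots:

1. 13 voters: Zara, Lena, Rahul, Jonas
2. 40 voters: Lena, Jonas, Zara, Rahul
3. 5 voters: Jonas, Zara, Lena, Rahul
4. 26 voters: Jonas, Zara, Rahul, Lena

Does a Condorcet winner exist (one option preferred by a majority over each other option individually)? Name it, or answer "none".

none

Checking pairwise contests:
Jonas beats Zara 71–13.
Zara beats Lena 44–40.
Zara beats Rahul 84–0.
Lena beats Jonas 53–31.
Every option loses at least one head-to-head, so there is no Condorcet winner.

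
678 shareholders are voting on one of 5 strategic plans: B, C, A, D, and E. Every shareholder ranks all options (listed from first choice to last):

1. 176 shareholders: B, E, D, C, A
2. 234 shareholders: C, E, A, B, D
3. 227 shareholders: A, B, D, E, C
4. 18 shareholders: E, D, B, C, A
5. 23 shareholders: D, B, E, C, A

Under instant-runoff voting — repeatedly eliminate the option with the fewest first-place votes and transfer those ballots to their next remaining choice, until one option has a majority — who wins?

Round 1: B 176, C 234, A 227, D 23, E 18. Eliminate E.
Round 2: B 176, C 234, A 227, D 41. Eliminate D.
Round 3: B 217, C 234, A 227. Eliminate B.
Round 4: C 451, A 227. C has a majority.

C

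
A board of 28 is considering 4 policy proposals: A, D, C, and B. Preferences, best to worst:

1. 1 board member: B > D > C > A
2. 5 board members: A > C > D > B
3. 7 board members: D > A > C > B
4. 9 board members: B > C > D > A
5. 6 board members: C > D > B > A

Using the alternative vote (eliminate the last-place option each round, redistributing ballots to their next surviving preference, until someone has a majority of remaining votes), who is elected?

C

Round 1: A 5, D 7, C 6, B 10. Eliminate A.
Round 2: D 7, C 11, B 10. Eliminate D.
Round 3: C 18, B 10. C has a majority.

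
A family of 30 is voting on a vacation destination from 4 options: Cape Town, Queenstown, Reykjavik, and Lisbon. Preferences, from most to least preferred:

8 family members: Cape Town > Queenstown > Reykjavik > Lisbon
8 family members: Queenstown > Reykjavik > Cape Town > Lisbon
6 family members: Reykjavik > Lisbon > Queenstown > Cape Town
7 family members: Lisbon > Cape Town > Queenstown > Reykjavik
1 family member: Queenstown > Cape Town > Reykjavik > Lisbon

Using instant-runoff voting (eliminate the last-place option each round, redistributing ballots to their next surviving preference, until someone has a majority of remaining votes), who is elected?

Round 1: Cape Town 8, Queenstown 9, Reykjavik 6, Lisbon 7. Eliminate Reykjavik.
Round 2: Cape Town 8, Queenstown 9, Lisbon 13. Eliminate Cape Town.
Round 3: Queenstown 17, Lisbon 13. Queenstown has a majority.

Queenstown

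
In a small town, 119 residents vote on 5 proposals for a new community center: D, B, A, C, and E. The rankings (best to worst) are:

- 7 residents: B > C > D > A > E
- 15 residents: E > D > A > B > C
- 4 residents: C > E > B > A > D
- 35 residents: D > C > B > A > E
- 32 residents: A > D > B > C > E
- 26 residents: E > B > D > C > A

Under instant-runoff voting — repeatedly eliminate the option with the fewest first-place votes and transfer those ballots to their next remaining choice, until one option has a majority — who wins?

D

Round 1: D 35, B 7, A 32, C 4, E 41. Eliminate C.
Round 2: D 35, B 7, A 32, E 45. Eliminate B.
Round 3: D 42, A 32, E 45. Eliminate A.
Round 4: D 74, E 45. D has a majority.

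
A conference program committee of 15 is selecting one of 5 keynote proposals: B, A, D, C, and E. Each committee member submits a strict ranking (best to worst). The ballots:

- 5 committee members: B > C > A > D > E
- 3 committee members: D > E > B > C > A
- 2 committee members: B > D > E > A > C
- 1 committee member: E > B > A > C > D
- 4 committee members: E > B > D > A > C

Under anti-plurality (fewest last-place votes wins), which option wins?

B

Last-place votes: B 0, A 3, D 1, C 6, E 5.
B is ranked last by the fewest voters, so B wins.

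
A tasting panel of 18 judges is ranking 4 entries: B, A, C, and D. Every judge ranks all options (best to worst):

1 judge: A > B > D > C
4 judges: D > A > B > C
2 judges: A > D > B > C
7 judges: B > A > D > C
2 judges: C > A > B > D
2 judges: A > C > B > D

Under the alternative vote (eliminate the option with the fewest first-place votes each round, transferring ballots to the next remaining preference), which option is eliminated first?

Round 1: B 7, A 5, C 2, D 4. Eliminate C.

C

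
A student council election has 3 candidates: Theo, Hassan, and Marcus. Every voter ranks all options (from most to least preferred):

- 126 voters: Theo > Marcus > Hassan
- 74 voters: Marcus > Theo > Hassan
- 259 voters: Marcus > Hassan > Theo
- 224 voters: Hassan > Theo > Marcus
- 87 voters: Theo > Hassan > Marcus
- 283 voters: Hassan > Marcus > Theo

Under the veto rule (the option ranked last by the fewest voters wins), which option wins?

Last-place votes: Theo 542, Hassan 200, Marcus 311.
Hassan is ranked last by the fewest voters, so Hassan wins.

Hassan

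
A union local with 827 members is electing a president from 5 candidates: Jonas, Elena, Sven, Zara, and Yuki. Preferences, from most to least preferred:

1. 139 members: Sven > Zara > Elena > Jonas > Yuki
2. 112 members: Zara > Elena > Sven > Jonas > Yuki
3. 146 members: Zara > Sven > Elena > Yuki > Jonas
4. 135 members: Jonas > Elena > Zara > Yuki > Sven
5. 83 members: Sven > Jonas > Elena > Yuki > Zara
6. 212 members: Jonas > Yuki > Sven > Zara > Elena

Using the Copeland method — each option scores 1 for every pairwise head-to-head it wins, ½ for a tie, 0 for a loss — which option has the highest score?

Sven

Jonas: beats Elena, Zara, and Yuki; loses to Sven → score 3.
Elena: beats Yuki; loses to Jonas, Sven, and Zara → score 1.
Sven: beats Jonas, Elena, Zara, and Yuki → score 4.
Zara: beats Elena and Yuki; loses to Jonas and Sven → score 2.
Yuki: loses to Jonas, Elena, Sven, and Zara → score 0.
Sven has the best pairwise record.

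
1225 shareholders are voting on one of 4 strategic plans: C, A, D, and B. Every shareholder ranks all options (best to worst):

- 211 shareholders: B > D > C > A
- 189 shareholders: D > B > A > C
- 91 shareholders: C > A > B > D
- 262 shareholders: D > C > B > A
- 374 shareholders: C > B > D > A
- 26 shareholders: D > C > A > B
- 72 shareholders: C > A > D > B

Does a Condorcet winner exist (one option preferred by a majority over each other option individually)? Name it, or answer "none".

Checking pairwise contests:
D beats C 688–537.
C beats A 1036–189.
B beats D 676–549.
C beats B 825–400.
Every option loses at least one head-to-head, so there is no Condorcet winner.

none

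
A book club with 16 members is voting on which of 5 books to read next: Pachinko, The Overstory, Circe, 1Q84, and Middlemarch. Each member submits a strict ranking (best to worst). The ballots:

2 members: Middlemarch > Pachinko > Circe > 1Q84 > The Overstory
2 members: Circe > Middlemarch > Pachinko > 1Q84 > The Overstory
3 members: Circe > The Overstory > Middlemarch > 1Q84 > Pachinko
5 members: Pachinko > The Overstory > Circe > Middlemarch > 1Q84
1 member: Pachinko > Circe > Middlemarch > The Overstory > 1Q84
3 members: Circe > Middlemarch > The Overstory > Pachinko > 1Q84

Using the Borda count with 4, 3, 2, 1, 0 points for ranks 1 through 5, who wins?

Pachinko: 2·3 + 2·2 + 3·0 + 5·4 + 1·4 + 3·1 = 37
The Overstory: 2·0 + 2·0 + 3·3 + 5·3 + 1·1 + 3·2 = 31
Circe: 2·2 + 2·4 + 3·4 + 5·2 + 1·3 + 3·4 = 49
1Q84: 2·1 + 2·1 + 3·1 + 5·0 + 1·0 + 3·0 = 7
Middlemarch: 2·4 + 2·3 + 3·2 + 5·1 + 1·2 + 3·3 = 36
Circe has the highest Borda score (49).

Circe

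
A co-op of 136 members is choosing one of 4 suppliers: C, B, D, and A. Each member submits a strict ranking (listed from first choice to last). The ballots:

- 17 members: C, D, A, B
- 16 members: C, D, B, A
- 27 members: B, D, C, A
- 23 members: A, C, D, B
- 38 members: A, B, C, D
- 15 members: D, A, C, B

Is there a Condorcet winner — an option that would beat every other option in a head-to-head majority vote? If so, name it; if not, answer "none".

none

Checking pairwise contests:
A beats C 76–60.
C beats B 71–65.
C beats D 94–42.
D beats A 75–61.
Every option loses at least one head-to-head, so there is no Condorcet winner.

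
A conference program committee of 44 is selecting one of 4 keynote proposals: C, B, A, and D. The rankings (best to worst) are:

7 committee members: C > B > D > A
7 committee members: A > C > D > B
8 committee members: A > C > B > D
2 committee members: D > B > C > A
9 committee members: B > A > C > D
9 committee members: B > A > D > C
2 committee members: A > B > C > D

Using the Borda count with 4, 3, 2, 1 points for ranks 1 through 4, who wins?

C: 7·4 + 7·3 + 8·3 + 2·2 + 9·2 + 9·1 + 2·2 = 108
B: 7·3 + 7·1 + 8·2 + 2·3 + 9·4 + 9·4 + 2·3 = 128
A: 7·1 + 7·4 + 8·4 + 2·1 + 9·3 + 9·3 + 2·4 = 131
D: 7·2 + 7·2 + 8·1 + 2·4 + 9·1 + 9·2 + 2·1 = 73
A has the highest Borda score (131).

A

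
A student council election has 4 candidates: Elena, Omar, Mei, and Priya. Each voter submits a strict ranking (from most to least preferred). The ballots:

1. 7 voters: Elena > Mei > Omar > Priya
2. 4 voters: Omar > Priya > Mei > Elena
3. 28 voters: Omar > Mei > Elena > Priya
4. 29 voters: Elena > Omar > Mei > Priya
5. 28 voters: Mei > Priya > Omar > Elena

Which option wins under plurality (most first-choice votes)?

Elena

First-place votes: Elena 36, Omar 32, Mei 28, Priya 0.
Elena has the most first-place votes.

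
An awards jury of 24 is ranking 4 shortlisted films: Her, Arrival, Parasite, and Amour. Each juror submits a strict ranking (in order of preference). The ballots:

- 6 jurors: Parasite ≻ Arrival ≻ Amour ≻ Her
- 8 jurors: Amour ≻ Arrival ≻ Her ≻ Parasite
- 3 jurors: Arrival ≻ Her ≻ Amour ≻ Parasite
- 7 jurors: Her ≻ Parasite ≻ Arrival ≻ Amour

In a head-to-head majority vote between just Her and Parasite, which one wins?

Voters preferring Her to Parasite: 18; preferring Parasite to Her: 6.
Her wins the head-to-head.

Her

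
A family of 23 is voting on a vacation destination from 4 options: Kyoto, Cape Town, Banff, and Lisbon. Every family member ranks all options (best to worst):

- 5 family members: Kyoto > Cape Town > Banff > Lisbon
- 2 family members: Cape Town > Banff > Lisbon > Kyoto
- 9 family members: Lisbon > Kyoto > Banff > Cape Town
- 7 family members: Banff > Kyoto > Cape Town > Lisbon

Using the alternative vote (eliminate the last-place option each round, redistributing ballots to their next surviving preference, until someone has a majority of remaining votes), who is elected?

Banff

Round 1: Kyoto 5, Cape Town 2, Banff 7, Lisbon 9. Eliminate Cape Town.
Round 2: Kyoto 5, Banff 9, Lisbon 9. Eliminate Kyoto.
Round 3: Banff 14, Lisbon 9. Banff has a majority.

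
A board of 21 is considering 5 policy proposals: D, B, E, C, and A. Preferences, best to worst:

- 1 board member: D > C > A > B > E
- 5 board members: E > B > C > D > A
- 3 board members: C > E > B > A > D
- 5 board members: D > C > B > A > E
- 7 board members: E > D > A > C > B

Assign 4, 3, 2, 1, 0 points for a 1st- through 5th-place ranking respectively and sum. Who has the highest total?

E

D: 1·4 + 5·1 + 3·0 + 5·4 + 7·3 = 50
B: 1·1 + 5·3 + 3·2 + 5·2 + 7·0 = 32
E: 1·0 + 5·4 + 3·3 + 5·0 + 7·4 = 57
C: 1·3 + 5·2 + 3·4 + 5·3 + 7·1 = 47
A: 1·2 + 5·0 + 3·1 + 5·1 + 7·2 = 24
E has the highest Borda score (57).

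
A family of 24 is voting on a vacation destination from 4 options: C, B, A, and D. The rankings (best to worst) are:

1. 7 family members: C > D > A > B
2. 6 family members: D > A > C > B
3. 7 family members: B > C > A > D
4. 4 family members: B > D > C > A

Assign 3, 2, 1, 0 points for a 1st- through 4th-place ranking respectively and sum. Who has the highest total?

C: 7·3 + 6·1 + 7·2 + 4·1 = 45
B: 7·0 + 6·0 + 7·3 + 4·3 = 33
A: 7·1 + 6·2 + 7·1 + 4·0 = 26
D: 7·2 + 6·3 + 7·0 + 4·2 = 40
C has the highest Borda score (45).

C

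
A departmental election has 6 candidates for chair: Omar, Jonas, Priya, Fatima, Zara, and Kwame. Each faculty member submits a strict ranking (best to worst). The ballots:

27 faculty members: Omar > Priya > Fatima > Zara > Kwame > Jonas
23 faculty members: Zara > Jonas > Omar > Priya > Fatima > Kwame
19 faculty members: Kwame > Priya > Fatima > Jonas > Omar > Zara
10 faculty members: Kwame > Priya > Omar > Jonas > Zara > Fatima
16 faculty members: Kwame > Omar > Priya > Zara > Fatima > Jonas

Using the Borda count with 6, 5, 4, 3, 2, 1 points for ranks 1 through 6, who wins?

Omar: 27·6 + 23·4 + 19·2 + 10·4 + 16·5 = 412
Jonas: 27·1 + 23·5 + 19·3 + 10·3 + 16·1 = 245
Priya: 27·5 + 23·3 + 19·5 + 10·5 + 16·4 = 413
Fatima: 27·4 + 23·2 + 19·4 + 10·1 + 16·2 = 272
Zara: 27·3 + 23·6 + 19·1 + 10·2 + 16·3 = 306
Kwame: 27·2 + 23·1 + 19·6 + 10·6 + 16·6 = 347
Priya has the highest Borda score (413).

Priya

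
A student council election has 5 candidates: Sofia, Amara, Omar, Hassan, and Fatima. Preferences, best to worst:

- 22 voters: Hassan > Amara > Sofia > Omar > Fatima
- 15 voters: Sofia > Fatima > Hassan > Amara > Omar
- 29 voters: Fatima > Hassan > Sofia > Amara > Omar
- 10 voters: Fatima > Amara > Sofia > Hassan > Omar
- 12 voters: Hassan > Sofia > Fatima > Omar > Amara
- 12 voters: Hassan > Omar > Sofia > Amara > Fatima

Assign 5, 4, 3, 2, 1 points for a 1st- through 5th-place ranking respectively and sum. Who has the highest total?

Sofia: 22·3 + 15·5 + 29·3 + 10·3 + 12·4 + 12·3 = 342
Amara: 22·4 + 15·2 + 29·2 + 10·4 + 12·1 + 12·2 = 252
Omar: 22·2 + 15·1 + 29·1 + 10·1 + 12·2 + 12·4 = 170
Hassan: 22·5 + 15·3 + 29·4 + 10·2 + 12·5 + 12·5 = 411
Fatima: 22·1 + 15·4 + 29·5 + 10·5 + 12·3 + 12·1 = 325
Hassan has the highest Borda score (411).

Hassan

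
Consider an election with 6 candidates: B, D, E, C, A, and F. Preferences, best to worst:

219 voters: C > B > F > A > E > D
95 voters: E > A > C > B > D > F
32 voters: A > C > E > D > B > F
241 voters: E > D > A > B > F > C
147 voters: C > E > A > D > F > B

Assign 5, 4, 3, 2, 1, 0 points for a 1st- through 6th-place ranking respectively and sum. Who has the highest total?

E

B: 219·4 + 95·2 + 32·1 + 241·2 + 147·0 = 1580
D: 219·0 + 95·1 + 32·2 + 241·4 + 147·2 = 1417
E: 219·1 + 95·5 + 32·3 + 241·5 + 147·4 = 2583
C: 219·5 + 95·3 + 32·4 + 241·0 + 147·5 = 2243
A: 219·2 + 95·4 + 32·5 + 241·3 + 147·3 = 2142
F: 219·3 + 95·0 + 32·0 + 241·1 + 147·1 = 1045
E has the highest Borda score (2583).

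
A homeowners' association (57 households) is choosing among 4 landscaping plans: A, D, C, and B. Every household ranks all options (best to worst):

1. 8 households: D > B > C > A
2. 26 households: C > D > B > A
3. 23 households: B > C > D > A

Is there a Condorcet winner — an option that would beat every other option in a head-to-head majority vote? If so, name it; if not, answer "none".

none

Checking pairwise contests:
D beats A 57–0.
C beats D 49–8.
B beats C 31–26.
D beats B 34–23.
Every option loses at least one head-to-head, so there is no Condorcet winner.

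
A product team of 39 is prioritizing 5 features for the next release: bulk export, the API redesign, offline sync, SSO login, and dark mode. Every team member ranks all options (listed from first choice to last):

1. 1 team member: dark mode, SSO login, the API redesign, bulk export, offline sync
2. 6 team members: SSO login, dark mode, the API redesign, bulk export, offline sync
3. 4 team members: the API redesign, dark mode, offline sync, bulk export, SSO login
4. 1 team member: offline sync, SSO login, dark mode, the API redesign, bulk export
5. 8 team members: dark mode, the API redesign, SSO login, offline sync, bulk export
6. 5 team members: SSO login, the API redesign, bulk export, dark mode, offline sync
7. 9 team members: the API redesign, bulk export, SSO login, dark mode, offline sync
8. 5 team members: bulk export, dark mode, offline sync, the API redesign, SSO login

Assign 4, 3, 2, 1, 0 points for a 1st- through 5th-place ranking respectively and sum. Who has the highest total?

the API redesign

bulk export: 1·1 + 6·1 + 4·1 + 1·0 + 8·0 + 5·2 + 9·3 + 5·4 = 68
the API redesign: 1·2 + 6·2 + 4·4 + 1·1 + 8·3 + 5·3 + 9·4 + 5·1 = 111
offline sync: 1·0 + 6·0 + 4·2 + 1·4 + 8·1 + 5·0 + 9·0 + 5·2 = 30
SSO login: 1·3 + 6·4 + 4·0 + 1·3 + 8·2 + 5·4 + 9·2 + 5·0 = 84
dark mode: 1·4 + 6·3 + 4·3 + 1·2 + 8·4 + 5·1 + 9·1 + 5·3 = 97
the API redesign has the highest Borda score (111).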